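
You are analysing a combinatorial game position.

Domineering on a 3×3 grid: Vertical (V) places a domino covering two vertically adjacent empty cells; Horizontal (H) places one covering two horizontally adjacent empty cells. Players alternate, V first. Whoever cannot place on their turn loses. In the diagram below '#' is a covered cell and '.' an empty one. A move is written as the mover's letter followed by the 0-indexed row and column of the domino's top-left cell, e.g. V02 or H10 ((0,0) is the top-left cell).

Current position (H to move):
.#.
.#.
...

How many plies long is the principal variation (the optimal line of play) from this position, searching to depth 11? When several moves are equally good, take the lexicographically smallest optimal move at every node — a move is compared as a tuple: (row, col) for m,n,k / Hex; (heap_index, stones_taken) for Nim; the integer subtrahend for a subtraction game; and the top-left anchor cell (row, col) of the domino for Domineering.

ply 1, H at .#./.#./... | H20=-1→.#./.#./##.*; H21=-1→.#./.#./.##
ply 2, V at .#./.#./##. | V00=+1→##./##./##.*; V02=+1→.##/.##/##.; V12=+1→.#./.##/###
ply 3: ##./##./##. is terminal -1 (H); from .#./.#./... depth 11

PV length from [.#./.#./...]: 2 plies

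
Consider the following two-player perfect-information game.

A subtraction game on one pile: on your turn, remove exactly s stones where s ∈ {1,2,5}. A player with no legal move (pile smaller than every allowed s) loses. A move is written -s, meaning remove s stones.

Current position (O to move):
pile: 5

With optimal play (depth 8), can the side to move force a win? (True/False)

ply 1, O at 5 | -1=-1→4; -2=+1→3*; -5=+1→0
ply 2, X at 3 | -1=-1→2*; -2=-1→1
ply 3, O at 2 | -1=-1→1; -2=+1→0*
ply 4: 0 is terminal -1 (X); from 5 depth 8

O winning at [5]: True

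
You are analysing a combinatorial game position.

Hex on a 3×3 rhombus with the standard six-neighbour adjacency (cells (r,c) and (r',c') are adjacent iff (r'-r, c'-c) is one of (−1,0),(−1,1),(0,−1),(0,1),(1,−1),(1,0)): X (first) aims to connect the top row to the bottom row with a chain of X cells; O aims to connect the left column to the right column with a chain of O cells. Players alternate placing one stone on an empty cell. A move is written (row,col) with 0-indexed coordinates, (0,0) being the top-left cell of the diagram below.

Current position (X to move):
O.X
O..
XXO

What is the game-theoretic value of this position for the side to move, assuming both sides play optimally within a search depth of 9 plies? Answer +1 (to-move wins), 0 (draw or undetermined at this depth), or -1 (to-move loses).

value(O.X/O../XXO, X) = +1

p1 X@[O.X/O../XXO]: (0,1)[OXX/O../XXO]+1* (1,1)[O.X/OX./XXO]+1 (1,2)[O.X/O.X/XXO]+1
p2 O@[OXX/O../XXO]: (1,1)[OXX/OO./XXO]-1* (1,2)[OXX/O.O/XXO]-1
p3 X@[OXX/OO./XXO]: (1,2)[OXX/OOX/XXO]+1*
p4 O@[OXX/OOX/XXO] terminal -1; root [O.X/O../XXO] d9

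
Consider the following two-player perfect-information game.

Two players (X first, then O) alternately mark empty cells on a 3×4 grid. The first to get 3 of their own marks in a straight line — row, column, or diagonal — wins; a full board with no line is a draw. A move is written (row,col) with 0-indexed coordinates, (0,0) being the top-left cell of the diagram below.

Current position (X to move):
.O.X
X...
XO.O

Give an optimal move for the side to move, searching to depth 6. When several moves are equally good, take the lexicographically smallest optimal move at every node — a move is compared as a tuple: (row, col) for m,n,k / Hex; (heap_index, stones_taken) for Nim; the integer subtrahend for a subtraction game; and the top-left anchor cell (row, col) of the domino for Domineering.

[.O.X/X.../XO.O] X move#1: (0,0):+1/XO.X/X.../XO.O*, (0,2):-1/.OXX/X.../XO.O, (1,1):-1/.O.X/XX../XO.O, (1,2):-1/.O.X/X.X./XO.O, (1,3):-1/.O.X/X..X/XO.O, (2,2):-1/.O.X/X.../XOXO
[XO.X/X.../XO.O] end (terminal -1, O#2); searched .O.X/X.../XO.O to 6

X's best at [.O.X/X.../XO.O]: (0,0)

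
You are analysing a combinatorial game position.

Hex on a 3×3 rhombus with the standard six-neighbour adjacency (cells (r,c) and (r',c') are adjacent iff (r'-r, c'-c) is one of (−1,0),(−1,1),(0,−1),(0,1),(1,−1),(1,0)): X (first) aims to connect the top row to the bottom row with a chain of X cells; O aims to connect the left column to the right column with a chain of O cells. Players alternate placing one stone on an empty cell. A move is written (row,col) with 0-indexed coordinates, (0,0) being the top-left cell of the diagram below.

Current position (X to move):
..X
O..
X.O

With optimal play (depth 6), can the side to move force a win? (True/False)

X winning at [..X/O../X.O]: True

ply 1, X at ..X/O../X.O | (0,0)=-1→X.X/O../X.O; (0,1)=-1→.XX/O../X.O; (1,1)=+1→..X/OX./X.O*; (1,2)=+1→..X/O.X/X.O; (2,1)=+1→..X/O../XXO
ply 2: ..X/OX./X.O is terminal -1 (O); from ..X/O../X.O depth 6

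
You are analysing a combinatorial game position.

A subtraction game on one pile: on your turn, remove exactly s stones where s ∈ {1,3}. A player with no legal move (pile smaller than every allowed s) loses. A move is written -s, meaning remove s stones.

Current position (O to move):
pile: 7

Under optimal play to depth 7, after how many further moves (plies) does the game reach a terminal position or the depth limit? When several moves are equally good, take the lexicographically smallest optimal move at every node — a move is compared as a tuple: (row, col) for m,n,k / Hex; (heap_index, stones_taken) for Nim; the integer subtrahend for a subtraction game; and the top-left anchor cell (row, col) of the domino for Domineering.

ply 1, O at 7 | -1=+1→6*; -3=+1→4
ply 2, X at 6 | -1=-1→5*; -3=-1→3
ply 3, O at 5 | -1=+1→4*; -3=+1→2
ply 4, X at 4 | -1=-1→3*; -3=-1→1
ply 5, O at 3 | -1=+1→2*; -3=+1→0
ply 6, X at 2 | -1=-1→1*
ply 7, O at 1 | -1=+1→0*
ply 8: 0 is terminal -1 (X); from 7 depth 7

PV length from [7]: 7 plies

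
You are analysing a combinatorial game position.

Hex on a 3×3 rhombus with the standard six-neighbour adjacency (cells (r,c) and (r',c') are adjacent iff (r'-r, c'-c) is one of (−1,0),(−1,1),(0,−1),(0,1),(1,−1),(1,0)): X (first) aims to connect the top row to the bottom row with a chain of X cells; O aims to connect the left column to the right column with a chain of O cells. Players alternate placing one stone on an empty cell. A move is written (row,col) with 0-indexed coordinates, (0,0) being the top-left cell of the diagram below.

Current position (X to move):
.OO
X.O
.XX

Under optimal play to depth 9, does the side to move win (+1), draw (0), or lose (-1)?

value(.OO/X.O/.XX, X) = +1

ply 1, X at .OO/X.O/.XX | (0,0)=+1→XOO/X.O/.XX*; (1,1)=-1→.OO/XXO/.XX; (2,0)=-1→.OO/X.O/XXX
ply 2, O at XOO/X.O/.XX | (1,1)=-1→XOO/XOO/.XX*; (2,0)=-1→XOO/X.O/OXX
ply 3, X at XOO/XOO/.XX | (2,0)=+1→XOO/XOO/XXX*
ply 4: XOO/XOO/XXX is terminal -1 (O); from .OO/X.O/.XX depth 9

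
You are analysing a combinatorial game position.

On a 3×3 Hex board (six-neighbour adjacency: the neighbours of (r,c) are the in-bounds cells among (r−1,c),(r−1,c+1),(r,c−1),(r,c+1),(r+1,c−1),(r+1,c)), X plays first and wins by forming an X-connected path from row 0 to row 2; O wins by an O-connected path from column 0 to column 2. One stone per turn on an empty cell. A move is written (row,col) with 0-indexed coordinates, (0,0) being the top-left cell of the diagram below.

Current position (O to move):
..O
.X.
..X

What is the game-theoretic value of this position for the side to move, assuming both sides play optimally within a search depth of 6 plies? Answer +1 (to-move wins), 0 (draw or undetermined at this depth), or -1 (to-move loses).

ply 1, O at ..O/.X./..X | (0,0)=-1→O.O/.X./..X; (0,1)=+1→.OO/.X./..X*; (1,0)=-1→..O/OX./..X; (1,2)=-1→..O/.XO/..X; (2,0)=-1→..O/.X./O.X; (2,1)=-1→..O/.X./.OX
ply 2, X at .OO/.X./..X | (0,0)=-1→XOO/.X./..X*; (1,0)=-1→.OO/XX./..X; (1,2)=-1→.OO/.XX/..X; (2,0)=-1→.OO/.X./X.X; (2,1)=-1→.OO/.X./.XX
ply 3, O at XOO/.X./..X | (1,0)=+1→XOO/OX./..X*; (1,2)=-1→XOO/.XO/..X; (2,0)=-1→XOO/.X./O.X; (2,1)=-1→XOO/.X./.OX
ply 4: XOO/OX./..X is terminal -1 (X); from ..O/.X./..X depth 6

value(..O/.X./..X, O) = +1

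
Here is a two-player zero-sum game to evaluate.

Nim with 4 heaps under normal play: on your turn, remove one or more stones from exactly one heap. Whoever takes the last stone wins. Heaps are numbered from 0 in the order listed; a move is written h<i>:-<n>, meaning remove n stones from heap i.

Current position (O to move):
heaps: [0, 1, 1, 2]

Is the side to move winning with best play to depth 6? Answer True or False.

O winning at [(0,1,1,2)]: True

ply 1, O at (0,1,1,2) | h1:-1=-1→(0,0,1,2); h2:-1=-1→(0,1,0,2); h3:-1=-1→(0,1,1,1); h3:-2=+1→(0,1,1,0)*
ply 2, X at (0,1,1,0) | h1:-1=-1→(0,0,1,0)*; h2:-1=-1→(0,1,0,0)
ply 3, O at (0,0,1,0) | h2:-1=+1→(0,0,0,0)*
ply 4: (0,0,0,0) is terminal -1 (X); from (0,1,1,2) depth 6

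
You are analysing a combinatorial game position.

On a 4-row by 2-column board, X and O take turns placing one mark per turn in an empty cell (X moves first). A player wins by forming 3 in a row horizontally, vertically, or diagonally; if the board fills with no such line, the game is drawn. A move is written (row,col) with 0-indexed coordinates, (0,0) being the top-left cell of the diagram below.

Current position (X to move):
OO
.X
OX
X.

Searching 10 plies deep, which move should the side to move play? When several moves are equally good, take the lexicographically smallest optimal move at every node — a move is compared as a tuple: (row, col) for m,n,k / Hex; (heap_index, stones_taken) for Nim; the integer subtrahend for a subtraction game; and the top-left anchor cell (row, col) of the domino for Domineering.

X's best at [OO/.X/OX/X.]: (3,1)

p1 X@[OO/.X/OX/X.]: (1,0)[OO/XX/OX/X.]+0 (3,1)[OO/.X/OX/XX]+1*
p2 O@[OO/.X/OX/XX] terminal -1; root [OO/.X/OX/X.] d10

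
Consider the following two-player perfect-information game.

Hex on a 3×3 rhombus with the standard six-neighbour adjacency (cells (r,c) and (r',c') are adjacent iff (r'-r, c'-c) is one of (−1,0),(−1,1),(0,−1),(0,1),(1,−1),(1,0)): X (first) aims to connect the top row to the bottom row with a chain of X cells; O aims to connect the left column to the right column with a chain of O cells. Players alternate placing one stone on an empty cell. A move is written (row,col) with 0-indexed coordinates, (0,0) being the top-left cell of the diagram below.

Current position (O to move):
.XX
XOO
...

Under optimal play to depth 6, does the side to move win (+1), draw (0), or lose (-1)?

value(.XX/XOO/..., O) = +1

p1 O@[.XX/XOO/...]: (0,0)[OXX/XOO/...]-1 (2,0)[.XX/XOO/O..]+1* (2,1)[.XX/XOO/.O.]-1 (2,2)[.XX/XOO/..O]-1
p2 X@[.XX/XOO/O..] terminal -1; root [.XX/XOO/...] d6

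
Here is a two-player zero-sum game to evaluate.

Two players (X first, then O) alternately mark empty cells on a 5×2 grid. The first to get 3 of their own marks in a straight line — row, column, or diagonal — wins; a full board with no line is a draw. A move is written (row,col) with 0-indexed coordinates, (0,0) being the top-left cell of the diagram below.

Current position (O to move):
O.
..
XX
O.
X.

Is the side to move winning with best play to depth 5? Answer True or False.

p1 O@[O./../XX/O./X.]: (0,1)[OO/../XX/O./X.]-1 (1,0)[O./O./XX/O./X.]-1 (1,1)[O./.O/XX/O./X.]+0* (3,1)[O./../XX/OO/X.]+0 (4,1)[O./../XX/O./XO]-1
p2 X@[O./.O/XX/O./X.]: (0,1)[OX/.O/XX/O./X.]+0* (1,0)[O./XO/XX/O./X.]+0 (3,1)[O./.O/XX/OX/X.]+0 (4,1)[O./.O/XX/O./XX]+0
p3 O@[OX/.O/XX/O./X.]: (1,0)[OX/OO/XX/O./X.]+0* (3,1)[OX/.O/XX/OO/X.]+0 (4,1)[OX/.O/XX/O./XO]+0
p4 X@[OX/OO/XX/O./X.]: (3,1)[OX/OO/XX/OX/X.]+0* (4,1)[OX/OO/XX/O./XX]+0
p5 O@[OX/OO/XX/OX/X.]: (4,1)[OX/OO/XX/OX/XO]+0*
p6 X@[OX/OO/XX/OX/XO] terminal +0; root [O./../XX/O./X.] d5

O winning at [O./../XX/O./X.]: False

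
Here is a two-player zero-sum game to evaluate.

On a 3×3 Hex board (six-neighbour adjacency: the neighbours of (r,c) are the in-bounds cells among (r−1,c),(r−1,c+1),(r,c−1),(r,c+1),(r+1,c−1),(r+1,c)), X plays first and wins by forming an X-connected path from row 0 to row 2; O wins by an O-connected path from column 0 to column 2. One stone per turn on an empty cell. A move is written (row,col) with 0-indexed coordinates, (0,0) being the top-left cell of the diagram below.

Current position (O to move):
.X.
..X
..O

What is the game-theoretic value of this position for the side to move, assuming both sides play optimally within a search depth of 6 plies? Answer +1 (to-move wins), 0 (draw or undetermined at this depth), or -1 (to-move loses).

ply 1, O at .X./..X/..O | (0,0)=-1→OX./..X/..O; (0,2)=-1→.XO/..X/..O; (1,0)=-1→.X./O.X/..O; (1,1)=+1→.X./.OX/..O*; (2,0)=-1→.X./..X/O.O; (2,1)=-1→.X./..X/.OO
ply 2, X at .X./.OX/..O | (0,0)=-1→XX./.OX/..O*; (0,2)=-1→.XX/.OX/..O; (1,0)=-1→.X./XOX/..O; (2,0)=-1→.X./.OX/X.O; (2,1)=-1→.X./.OX/.XO
ply 3, O at XX./.OX/..O | (0,2)=+1→XXO/.OX/..O*; (1,0)=+1→XX./OOX/..O; (2,0)=+1→XX./.OX/O.O; (2,1)=+1→XX./.OX/.OO
ply 4, X at XXO/.OX/..O | (1,0)=-1→XXO/XOX/..O*; (2,0)=-1→XXO/.OX/X.O; (2,1)=-1→XXO/.OX/.XO
ply 5, O at XXO/XOX/..O | (2,0)=+1→XXO/XOX/O.O*; (2,1)=-1→XXO/XOX/.OO
ply 6: XXO/XOX/O.O is terminal -1 (X); from .X./..X/..O depth 6

value(.X./..X/..O, O) = +1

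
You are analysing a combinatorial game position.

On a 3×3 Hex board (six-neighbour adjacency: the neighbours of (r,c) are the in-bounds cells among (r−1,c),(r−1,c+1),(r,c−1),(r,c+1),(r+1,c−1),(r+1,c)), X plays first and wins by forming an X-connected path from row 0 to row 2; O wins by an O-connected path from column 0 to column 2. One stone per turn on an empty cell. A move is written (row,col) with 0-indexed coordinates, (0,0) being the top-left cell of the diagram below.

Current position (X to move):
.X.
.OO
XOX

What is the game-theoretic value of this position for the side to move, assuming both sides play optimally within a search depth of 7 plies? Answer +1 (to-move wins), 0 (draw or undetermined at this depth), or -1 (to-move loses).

p1 X@[.X./.OO/XOX]: (0,0)[XX./.OO/XOX]-1 (0,2)[.XX/.OO/XOX]-1 (1,0)[.X./XOO/XOX]+1*
p2 O@[.X./XOO/XOX] terminal -1; root [.X./.OO/XOX] d7

value(.X./.OO/XOX, X) = +1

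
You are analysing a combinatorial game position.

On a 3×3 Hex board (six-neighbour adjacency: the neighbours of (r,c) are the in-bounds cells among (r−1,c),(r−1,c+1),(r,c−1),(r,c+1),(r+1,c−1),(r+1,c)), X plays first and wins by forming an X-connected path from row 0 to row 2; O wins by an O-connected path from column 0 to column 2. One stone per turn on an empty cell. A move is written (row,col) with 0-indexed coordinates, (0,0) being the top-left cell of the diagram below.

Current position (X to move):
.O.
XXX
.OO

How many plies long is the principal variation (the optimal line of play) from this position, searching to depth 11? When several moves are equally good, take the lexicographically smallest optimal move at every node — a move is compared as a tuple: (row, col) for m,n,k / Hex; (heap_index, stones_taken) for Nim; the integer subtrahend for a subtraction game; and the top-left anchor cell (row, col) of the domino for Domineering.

PV length from [.O./XXX/.OO]: 3 plies

[.O./XXX/.OO] X move#1: (0,0):-1/XO./XXX/.OO, (0,2):-1/.OX/XXX/.OO, (2,0):+1/.O./XXX/XOO*
[.O./XXX/XOO] O move#2: (0,0):-1/OO./XXX/XOO*, (0,2):-1/.OO/XXX/XOO
[OO./XXX/XOO] X move#3: (0,2):+1/OOX/XXX/XOO*
[OOX/XXX/XOO] end (terminal -1, O#4); searched .O./XXX/.OO to 11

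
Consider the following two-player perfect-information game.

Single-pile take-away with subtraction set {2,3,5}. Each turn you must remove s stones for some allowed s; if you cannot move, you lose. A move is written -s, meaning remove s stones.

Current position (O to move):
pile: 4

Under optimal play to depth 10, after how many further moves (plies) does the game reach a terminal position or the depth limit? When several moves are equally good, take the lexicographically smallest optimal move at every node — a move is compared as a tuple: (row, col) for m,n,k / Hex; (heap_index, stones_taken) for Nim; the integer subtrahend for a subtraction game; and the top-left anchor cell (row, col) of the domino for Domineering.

PV length from [4]: 1 ply

ply 1, O at 4 | -2=-1→2; -3=+1→1*
ply 2: 1 is terminal -1 (X); from 4 depth 10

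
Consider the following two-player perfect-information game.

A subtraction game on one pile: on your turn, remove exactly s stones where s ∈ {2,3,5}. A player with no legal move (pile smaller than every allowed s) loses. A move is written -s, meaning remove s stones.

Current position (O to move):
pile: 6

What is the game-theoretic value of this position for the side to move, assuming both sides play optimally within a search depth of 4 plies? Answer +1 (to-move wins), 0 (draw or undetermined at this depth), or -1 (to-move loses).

p1 O@[6]: -2[4]-1 -3[3]-1 -5[1]+1*
p2 X@[1] terminal -1; root [6] d4

value(6, O) = +1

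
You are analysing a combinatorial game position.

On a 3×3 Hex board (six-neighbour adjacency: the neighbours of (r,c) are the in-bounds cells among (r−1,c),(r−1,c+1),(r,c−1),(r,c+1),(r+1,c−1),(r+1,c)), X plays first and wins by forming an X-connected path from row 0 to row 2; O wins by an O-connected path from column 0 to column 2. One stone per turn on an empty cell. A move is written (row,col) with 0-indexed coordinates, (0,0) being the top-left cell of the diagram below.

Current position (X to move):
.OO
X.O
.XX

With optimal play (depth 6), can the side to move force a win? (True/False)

ply 1, X at .OO/X.O/.XX | (0,0)=+1→XOO/X.O/.XX*; (1,1)=-1→.OO/XXO/.XX; (2,0)=-1→.OO/X.O/XXX
ply 2, O at XOO/X.O/.XX | (1,1)=-1→XOO/XOO/.XX*; (2,0)=-1→XOO/X.O/OXX
ply 3, X at XOO/XOO/.XX | (2,0)=+1→XOO/XOO/XXX*
ply 4: XOO/XOO/XXX is terminal -1 (O); from .OO/X.O/.XX depth 6

X winning at [.OO/X.O/.XX]: True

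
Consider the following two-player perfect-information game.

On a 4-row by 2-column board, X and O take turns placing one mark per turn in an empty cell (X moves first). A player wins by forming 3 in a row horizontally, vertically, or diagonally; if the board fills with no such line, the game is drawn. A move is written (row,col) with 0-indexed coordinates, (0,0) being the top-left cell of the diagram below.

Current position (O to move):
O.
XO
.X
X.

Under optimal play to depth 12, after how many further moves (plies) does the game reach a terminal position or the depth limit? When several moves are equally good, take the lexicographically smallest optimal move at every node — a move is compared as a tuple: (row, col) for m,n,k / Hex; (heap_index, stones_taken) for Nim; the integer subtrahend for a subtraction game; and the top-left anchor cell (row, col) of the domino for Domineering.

PV length from [O./XO/.X/X.]: 3 plies

[O./XO/.X/X.] O move#1: (0,1):-1/OO/XO/.X/X., (2,0):+0/O./XO/OX/X.*, (3,1):-1/O./XO/.X/XO
[O./XO/OX/X.] X move#2: (0,1):+0/OX/XO/OX/X.*, (3,1):+0/O./XO/OX/XX
[OX/XO/OX/X.] O move#3: (3,1):+0/OX/XO/OX/XO*
[OX/XO/OX/XO] end (terminal +0, X#4); searched O./XO/.X/X. to 12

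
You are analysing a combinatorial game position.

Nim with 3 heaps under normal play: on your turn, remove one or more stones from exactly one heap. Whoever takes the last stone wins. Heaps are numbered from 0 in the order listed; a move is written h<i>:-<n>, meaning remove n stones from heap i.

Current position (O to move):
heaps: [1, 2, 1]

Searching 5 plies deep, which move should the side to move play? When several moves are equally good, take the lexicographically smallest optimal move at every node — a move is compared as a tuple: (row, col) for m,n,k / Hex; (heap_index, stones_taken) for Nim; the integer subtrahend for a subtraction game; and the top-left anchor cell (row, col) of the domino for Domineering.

O's best at [(1,2,1)]: h1:-2

[(1,2,1)] O move#1: h0:-1:-1/(0,2,1), h1:-1:-1/(1,1,1), h1:-2:+1/(1,0,1)*, h2:-1:-1/(1,2,0)
[(1,0,1)] X move#2: h0:-1:-1/(0,0,1)*, h2:-1:-1/(1,0,0)
[(0,0,1)] O move#3: h2:-1:+1/(0,0,0)*
[(0,0,0)] end (terminal -1, X#4); searched (1,2,1) to 5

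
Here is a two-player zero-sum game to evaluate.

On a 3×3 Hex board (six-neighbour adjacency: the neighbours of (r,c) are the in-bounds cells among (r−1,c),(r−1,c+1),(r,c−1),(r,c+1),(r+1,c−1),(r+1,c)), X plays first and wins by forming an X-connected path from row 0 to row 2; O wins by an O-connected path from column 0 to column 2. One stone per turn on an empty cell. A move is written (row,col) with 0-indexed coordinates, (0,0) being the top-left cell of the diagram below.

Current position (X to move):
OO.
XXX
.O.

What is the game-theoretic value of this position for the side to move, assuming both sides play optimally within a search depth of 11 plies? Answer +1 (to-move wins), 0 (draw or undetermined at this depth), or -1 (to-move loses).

p1 X@[OO./XXX/.O.]: (0,2)[OOX/XXX/.O.]+1* (2,0)[OO./XXX/XO.]-1 (2,2)[OO./XXX/.OX]-1
p2 O@[OOX/XXX/.O.]: (2,0)[OOX/XXX/OO.]-1* (2,2)[OOX/XXX/.OO]-1
p3 X@[OOX/XXX/OO.]: (2,2)[OOX/XXX/OOX]+1*
p4 O@[OOX/XXX/OOX] terminal -1; root [OO./XXX/.O.] d11

value(OO./XXX/.O., X) = +1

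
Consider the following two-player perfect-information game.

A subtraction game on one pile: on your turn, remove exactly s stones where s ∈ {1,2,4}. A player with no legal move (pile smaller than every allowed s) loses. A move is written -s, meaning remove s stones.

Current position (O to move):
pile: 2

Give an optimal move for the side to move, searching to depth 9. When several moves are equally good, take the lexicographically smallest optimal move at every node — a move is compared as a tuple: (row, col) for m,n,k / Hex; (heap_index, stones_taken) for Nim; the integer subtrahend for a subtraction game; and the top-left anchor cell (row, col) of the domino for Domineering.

p1 O@[2]: -1[1]-1 -2[0]+1*
p2 X@[0] terminal -1; root [2] d9

O's best at [2]: -2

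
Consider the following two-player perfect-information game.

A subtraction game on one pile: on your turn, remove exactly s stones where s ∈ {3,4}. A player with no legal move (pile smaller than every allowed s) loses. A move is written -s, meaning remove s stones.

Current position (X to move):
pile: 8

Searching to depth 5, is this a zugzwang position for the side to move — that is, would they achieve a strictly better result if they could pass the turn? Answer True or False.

[8] X move#1: -3:-1/5*, -4:-1/4
[5] O move#2: -3:+1/2*, -4:+1/1
[2] end (terminal -1, X#3); searched 8 to 5
suppose X passes — search the same position with O to move:
pass> [8] O move#1: -3:-1/5*, -4:-1/4
pass> [5] X move#2: -3:+1/2*, -4:+1/1
pass> [2] end (terminal -1, O#3); searched 8 to 5
for X: play -1, pass +1

zugzwang(8, X) = True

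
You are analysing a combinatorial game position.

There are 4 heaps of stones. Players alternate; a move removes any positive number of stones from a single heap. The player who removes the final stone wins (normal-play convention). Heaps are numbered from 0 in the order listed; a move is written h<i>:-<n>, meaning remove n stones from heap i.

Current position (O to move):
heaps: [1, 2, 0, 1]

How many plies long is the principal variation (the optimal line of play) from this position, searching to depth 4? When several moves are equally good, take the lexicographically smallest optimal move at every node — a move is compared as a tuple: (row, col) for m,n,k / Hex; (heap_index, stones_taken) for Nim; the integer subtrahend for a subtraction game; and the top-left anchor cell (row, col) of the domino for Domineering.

PV length from [(1,2,0,1)]: 3 plies

ply 1, O at (1,2,0,1) | h0:-1=-1→(0,2,0,1); h1:-1=-1→(1,1,0,1); h1:-2=+1→(1,0,0,1)*; h3:-1=-1→(1,2,0,0)
ply 2, X at (1,0,0,1) | h0:-1=-1→(0,0,0,1)*; h3:-1=-1→(1,0,0,0)
ply 3, O at (0,0,0,1) | h3:-1=+1→(0,0,0,0)*
ply 4: (0,0,0,0) is terminal -1 (X); from (1,2,0,1) depth 4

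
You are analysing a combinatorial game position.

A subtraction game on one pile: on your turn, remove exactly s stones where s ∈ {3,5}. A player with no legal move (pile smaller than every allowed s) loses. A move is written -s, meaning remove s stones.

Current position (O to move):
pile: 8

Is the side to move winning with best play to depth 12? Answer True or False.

ply 1, O at 8 | -3=-1→5*; -5=-1→3
ply 2, X at 5 | -3=+1→2*; -5=+1→0
ply 3: 2 is terminal -1 (O); from 8 depth 12

O winning at [8]: False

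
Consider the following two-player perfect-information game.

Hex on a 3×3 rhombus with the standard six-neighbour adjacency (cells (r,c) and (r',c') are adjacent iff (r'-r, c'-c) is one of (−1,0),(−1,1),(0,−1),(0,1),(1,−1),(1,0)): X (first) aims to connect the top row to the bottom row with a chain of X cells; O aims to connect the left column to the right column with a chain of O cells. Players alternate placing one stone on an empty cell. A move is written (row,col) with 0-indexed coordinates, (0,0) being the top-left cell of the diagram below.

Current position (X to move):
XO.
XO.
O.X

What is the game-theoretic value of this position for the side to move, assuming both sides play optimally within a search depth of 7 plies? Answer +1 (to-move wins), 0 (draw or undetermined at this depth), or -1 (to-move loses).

value(XO./XO./O.X, X) = -1

p1 X@[XO./XO./O.X]: (0,2)[XOX/XO./O.X]-1* (1,2)[XO./XOX/O.X]-1 (2,1)[XO./XO./OXX]-1
p2 O@[XOX/XO./O.X]: (1,2)[XOX/XOO/O.X]+1* (2,1)[XOX/XO./OOX]-1
p3 X@[XOX/XOO/O.X] terminal -1; root [XO./XO./O.X] d7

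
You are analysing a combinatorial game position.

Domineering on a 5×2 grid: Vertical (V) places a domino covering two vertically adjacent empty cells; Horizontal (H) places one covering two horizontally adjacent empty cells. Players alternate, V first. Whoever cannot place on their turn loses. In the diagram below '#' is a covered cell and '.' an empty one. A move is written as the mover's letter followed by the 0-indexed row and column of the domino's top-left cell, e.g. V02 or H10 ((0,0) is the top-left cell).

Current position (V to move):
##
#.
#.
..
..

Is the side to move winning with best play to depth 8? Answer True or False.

ply 1, V at ##/#./#./../.. | V11=-1→##/##/##/../..; V21=-1→##/#./##/.#/..; V30=+1→##/#./#./#./#.*; V31=+1→##/#./#./.#/.#
ply 2: ##/#./#./#./#. is terminal -1 (H); from ##/#./#./../.. depth 8

V winning at [##/#./#./../..]: True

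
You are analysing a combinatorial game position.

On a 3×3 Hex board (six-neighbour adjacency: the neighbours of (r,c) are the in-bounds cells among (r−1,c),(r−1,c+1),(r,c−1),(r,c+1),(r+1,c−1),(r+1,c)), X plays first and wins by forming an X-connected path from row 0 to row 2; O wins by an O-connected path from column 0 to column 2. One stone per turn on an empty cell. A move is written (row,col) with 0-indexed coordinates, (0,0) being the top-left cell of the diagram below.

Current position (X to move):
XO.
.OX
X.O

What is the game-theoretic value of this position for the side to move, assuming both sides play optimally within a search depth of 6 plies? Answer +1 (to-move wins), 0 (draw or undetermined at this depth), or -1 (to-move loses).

value(XO./.OX/X.O, X) = +1

p1 X@[XO./.OX/X.O]: (0,2)[XOX/.OX/X.O]+1* (1,0)[XO./XOX/X.O]+1 (2,1)[XO./.OX/XXO]+1
p2 O@[XOX/.OX/X.O]: (1,0)[XOX/OOX/X.O]-1* (2,1)[XOX/.OX/XOO]-1
p3 X@[XOX/OOX/X.O]: (2,1)[XOX/OOX/XXO]+1*
p4 O@[XOX/OOX/XXO] terminal -1; root [XO./.OX/X.O] d6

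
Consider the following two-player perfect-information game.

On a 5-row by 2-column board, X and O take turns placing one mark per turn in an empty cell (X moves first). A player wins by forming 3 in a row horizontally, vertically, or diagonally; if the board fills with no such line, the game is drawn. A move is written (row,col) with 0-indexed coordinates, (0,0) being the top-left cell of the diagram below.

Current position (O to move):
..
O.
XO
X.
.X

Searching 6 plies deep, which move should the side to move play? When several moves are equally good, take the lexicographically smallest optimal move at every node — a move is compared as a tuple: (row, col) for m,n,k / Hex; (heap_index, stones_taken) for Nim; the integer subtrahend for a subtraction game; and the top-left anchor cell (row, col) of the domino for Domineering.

p1 O@[../O./XO/X./.X]: (0,0)[O./O./XO/X./.X]-1 (0,1)[.O/O./XO/X./.X]-1 (1,1)[../OO/XO/X./.X]-1 (3,1)[../O./XO/XO/.X]-1 (4,0)[../O./XO/X./OX]+0*
p2 X@[../O./XO/X./OX]: (0,0)[X./O./XO/X./OX]-1 (0,1)[.X/O./XO/X./OX]+0* (1,1)[../OX/XO/X./OX]+0 (3,1)[../O./XO/XX/OX]+0
p3 O@[.X/O./XO/X./OX]: (0,0)[OX/O./XO/X./OX]+0* (1,1)[.X/OO/XO/X./OX]+0 (3,1)[.X/O./XO/XO/OX]+0
p4 X@[OX/O./XO/X./OX]: (1,1)[OX/OX/XO/X./OX]+0* (3,1)[OX/O./XO/XX/OX]+0
p5 O@[OX/OX/XO/X./OX]: (3,1)[OX/OX/XO/XO/OX]+0*
p6 X@[OX/OX/XO/XO/OX] terminal +0; root [../O./XO/X./.X] d6

O's best at [../O./XO/X./.X]: (4,0)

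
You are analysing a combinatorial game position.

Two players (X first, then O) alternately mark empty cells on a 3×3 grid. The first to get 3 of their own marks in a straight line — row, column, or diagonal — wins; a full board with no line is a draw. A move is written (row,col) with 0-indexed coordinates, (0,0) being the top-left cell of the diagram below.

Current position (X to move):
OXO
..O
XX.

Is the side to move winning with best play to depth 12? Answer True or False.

X winning at [OXO/..O/XX.]: True

ply 1, X at OXO/..O/XX. | (1,0)=-1→OXO/X.O/XX.; (1,1)=+1→OXO/.XO/XX.*; (2,2)=+1→OXO/..O/XXX
ply 2: OXO/.XO/XX. is terminal -1 (O); from OXO/..O/XX. depth 12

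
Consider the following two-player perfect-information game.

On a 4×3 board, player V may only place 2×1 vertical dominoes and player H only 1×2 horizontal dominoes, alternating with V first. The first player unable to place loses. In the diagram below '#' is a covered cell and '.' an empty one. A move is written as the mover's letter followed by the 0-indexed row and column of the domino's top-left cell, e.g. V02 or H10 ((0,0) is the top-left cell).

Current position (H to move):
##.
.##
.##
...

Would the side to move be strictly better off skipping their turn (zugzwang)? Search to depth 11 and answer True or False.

zugzwang(##./.##/.##/..., H) = True

ply 1, H at ##./.##/.##/... | H30=-1→##./.##/.##/##.*; H31=-1→##./.##/.##/.##
ply 2, V at ##./.##/.##/##. | V10=+1→##./###/###/##.*
ply 3: ##./###/###/##. is terminal -1 (H); from ##./.##/.##/... depth 11
pass branch (V moves first from the same position):
  | ply 1, V at ##./.##/.##/... | V10=-1→##./###/###/...*; V20=-1→##./.##/###/#..
  | ply 2, H at ##./###/###/... | H30=+1→##./###/###/##.*; H31=+1→##./###/###/.##
  | ply 3: ##./###/###/##. is terminal -1 (V); from ##./.##/.##/... depth 11
H moving scores -1; H passing scores +1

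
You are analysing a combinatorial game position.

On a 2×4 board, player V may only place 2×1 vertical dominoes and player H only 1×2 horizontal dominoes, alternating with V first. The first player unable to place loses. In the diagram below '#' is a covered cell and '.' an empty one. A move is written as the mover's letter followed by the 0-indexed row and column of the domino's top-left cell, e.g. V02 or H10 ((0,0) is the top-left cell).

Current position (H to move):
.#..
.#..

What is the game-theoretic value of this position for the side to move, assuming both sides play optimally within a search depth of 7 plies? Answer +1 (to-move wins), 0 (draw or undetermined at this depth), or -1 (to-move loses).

value(.#../.#.., H) = +1

[.#../.#..] H move#1: H02:+1/.###/.#..*, H12:+1/.#../.###
[.###/.#..] V move#2: V00:-1/####/##..*
[####/##..] H move#3: H12:+1/####/####*
[####/####] end (terminal -1, V#4); searched .#../.#.. to 7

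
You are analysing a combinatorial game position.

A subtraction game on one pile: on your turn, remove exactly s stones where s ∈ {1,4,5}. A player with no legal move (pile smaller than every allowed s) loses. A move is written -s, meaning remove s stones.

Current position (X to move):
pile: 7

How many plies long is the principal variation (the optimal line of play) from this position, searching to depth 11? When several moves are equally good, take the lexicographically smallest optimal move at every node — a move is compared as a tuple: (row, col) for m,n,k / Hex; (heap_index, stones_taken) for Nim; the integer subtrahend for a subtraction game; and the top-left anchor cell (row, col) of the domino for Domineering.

p1 X@[7]: -1[6]-1 -4[3]-1 -5[2]+1*
p2 O@[2]: -1[1]-1*
p3 X@[1]: -1[0]+1*
p4 O@[0] terminal -1; root [7] d11

PV length from [7]: 3 plies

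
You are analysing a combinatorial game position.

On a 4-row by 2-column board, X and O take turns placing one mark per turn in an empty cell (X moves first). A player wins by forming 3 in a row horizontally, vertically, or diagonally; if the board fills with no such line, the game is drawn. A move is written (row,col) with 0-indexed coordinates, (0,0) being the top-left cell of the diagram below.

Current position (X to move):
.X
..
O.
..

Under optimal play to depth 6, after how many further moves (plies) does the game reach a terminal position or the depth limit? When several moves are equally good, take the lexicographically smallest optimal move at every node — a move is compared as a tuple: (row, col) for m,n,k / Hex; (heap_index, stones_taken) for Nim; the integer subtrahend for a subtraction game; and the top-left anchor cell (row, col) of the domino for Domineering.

[.X/../O./..] X move#1: (0,0):+0/XX/../O./..*, (1,0):+0/.X/X./O./.., (1,1):+0/.X/.X/O./.., (2,1):+0/.X/../OX/.., (3,0):+0/.X/../O./X., (3,1):-1/.X/../O./.X
[XX/../O./..] O move#2: (1,0):+0/XX/O./O./..*, (1,1):+0/XX/.O/O./.., (2,1):+0/XX/../OO/.., (3,0):+0/XX/../O./O., (3,1):+0/XX/../O./.O
[XX/O./O./..] X move#3: (1,1):-1/XX/OX/O./.., (2,1):-1/XX/O./OX/.., (3,0):+0/XX/O./O./X.*, (3,1):-1/XX/O./O./.X
[XX/O./O./X.] O move#4: (1,1):+0/XX/OO/O./X.*, (2,1):+0/XX/O./OO/X., (3,1):+0/XX/O./O./XO
[XX/OO/O./X.] X move#5: (2,1):+0/XX/OO/OX/X.*, (3,1):+0/XX/OO/O./XX
[XX/OO/OX/X.] O move#6: (3,1):+0/XX/OO/OX/XO*
[XX/OO/OX/XO] end (terminal +0, X#7); searched .X/../O./.. to 6

PV length from [.X/../O./..]: 6 plies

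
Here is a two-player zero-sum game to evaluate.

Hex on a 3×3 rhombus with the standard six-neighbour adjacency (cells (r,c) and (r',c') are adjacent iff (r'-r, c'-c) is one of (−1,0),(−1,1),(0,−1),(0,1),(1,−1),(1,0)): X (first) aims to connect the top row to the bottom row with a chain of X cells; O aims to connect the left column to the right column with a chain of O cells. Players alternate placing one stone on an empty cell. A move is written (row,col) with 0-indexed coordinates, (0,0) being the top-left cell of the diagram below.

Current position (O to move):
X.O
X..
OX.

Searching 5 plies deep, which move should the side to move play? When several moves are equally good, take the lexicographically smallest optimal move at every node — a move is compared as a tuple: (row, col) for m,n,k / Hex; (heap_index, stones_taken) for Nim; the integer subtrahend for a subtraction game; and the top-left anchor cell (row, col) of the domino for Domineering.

O's best at [X.O/X../OX.]: (1,1)

p1 O@[X.O/X../OX.]: (0,1)[XOO/X../OX.]-1 (1,1)[X.O/XO./OX.]+1* (1,2)[X.O/X.O/OX.]-1 (2,2)[X.O/X../OXO]-1
p2 X@[X.O/XO./OX.] terminal -1; root [X.O/X../OX.] d5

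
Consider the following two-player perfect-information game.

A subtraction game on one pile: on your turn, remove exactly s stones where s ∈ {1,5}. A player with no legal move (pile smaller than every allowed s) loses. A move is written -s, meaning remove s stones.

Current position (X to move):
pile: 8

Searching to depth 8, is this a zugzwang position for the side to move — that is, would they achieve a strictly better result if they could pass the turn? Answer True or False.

[8] X move#1: -1:-1/7*, -5:-1/3
[7] O move#2: -1:+1/6*, -5:+1/2
[6] X move#3: -1:-1/5*, -5:-1/1
[5] O move#4: -1:+1/4*, -5:+1/0
[4] X move#5: -1:-1/3*
[3] O move#6: -1:+1/2*
[2] X move#7: -1:-1/1*
[1] O move#8: -1:+1/0*
[0] end (terminal -1, X#9); searched 8 to 8
pass branch (O moves first from the same position):
  | [8] O move#1: -1:-1/7*, -5:-1/3
  | [7] X move#2: -1:+1/6*, -5:+1/2
  | [6] O move#3: -1:-1/5*, -5:-1/1
  | [5] X move#4: -1:+1/4*, -5:+1/0
  | [4] O move#5: -1:-1/3*
  | [3] X move#6: -1:+1/2*
  | [2] O move#7: -1:-1/1*
  | [1] X move#8: -1:+1/0*
  | [0] end (terminal -1, O#9); searched 8 to 8
X moving scores -1; X passing scores +1

zugzwang(8, X) = True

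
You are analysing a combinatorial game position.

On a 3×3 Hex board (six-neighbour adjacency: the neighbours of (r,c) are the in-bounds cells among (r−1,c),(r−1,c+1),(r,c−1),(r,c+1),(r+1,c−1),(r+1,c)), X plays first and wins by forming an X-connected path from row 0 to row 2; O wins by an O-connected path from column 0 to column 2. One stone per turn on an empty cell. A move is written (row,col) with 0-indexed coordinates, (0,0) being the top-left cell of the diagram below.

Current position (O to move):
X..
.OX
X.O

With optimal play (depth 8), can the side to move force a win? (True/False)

ply 1, O at X../.OX/X.O | (0,1)=-1→XO./.OX/X.O; (0,2)=-1→X.O/.OX/X.O; (1,0)=+1→X../OOX/X.O*; (2,1)=-1→X../.OX/XOO
ply 2, X at X../OOX/X.O | (0,1)=-1→XX./OOX/X.O*; (0,2)=-1→X.X/OOX/X.O; (2,1)=-1→X../OOX/XXO
ply 3, O at XX./OOX/X.O | (0,2)=+1→XXO/OOX/X.O*; (2,1)=+1→XX./OOX/XOO
ply 4: XXO/OOX/X.O is terminal -1 (X); from X../.OX/X.O depth 8

O winning at [X../.OX/X.O]: True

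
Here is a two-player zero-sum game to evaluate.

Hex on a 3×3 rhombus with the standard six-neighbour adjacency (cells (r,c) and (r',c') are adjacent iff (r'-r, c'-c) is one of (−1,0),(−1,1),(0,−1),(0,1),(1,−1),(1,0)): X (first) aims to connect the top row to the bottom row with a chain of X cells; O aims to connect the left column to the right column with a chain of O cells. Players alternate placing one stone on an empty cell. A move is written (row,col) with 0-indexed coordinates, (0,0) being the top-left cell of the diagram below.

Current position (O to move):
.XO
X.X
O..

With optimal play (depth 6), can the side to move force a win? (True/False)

O winning at [.XO/X.X/O..]: True

ply 1, O at .XO/X.X/O.. | (0,0)=-1→OXO/X.X/O..; (1,1)=+1→.XO/XOX/O..*; (2,1)=+1→.XO/X.X/OO.; (2,2)=+1→.XO/X.X/O.O
ply 2: .XO/XOX/O.. is terminal -1 (X); from .XO/X.X/O.. depth 6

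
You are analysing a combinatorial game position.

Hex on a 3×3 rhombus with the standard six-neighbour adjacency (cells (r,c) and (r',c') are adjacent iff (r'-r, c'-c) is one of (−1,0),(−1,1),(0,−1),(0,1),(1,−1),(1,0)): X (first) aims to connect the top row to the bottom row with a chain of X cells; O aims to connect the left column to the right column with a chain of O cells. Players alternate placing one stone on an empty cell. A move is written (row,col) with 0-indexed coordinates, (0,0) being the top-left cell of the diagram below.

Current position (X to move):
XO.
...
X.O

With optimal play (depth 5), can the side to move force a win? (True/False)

ply 1, X at XO./.../X.O | (0,2)=+1→XOX/.../X.O*; (1,0)=+1→XO./X../X.O; (1,1)=+1→XO./.X./X.O; (1,2)=+1→XO./..X/X.O; (2,1)=+1→XO./.../XXO
ply 2, O at XOX/.../X.O | (1,0)=-1→XOX/O../X.O*; (1,1)=-1→XOX/.O./X.O; (1,2)=-1→XOX/..O/X.O; (2,1)=-1→XOX/.../XOO
ply 3, X at XOX/O../X.O | (1,1)=+1→XOX/OX./X.O*; (1,2)=+1→XOX/O.X/X.O; (2,1)=+1→XOX/O../XXO
ply 4: XOX/OX./X.O is terminal -1 (O); from XO./.../X.O depth 5

X winning at [XO./.../X.O]: True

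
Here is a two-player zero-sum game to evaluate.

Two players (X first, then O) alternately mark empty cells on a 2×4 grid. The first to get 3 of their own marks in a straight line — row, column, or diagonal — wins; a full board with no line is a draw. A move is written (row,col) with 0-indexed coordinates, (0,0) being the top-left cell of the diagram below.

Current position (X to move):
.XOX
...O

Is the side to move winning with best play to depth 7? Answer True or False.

[.XOX/...O] X move#1: (0,0):+0/XXOX/...O*, (1,0):+0/.XOX/X..O, (1,1):+0/.XOX/.X.O, (1,2):+0/.XOX/..XO
[XXOX/...O] O move#2: (1,0):+0/XXOX/O..O*, (1,1):+0/XXOX/.O.O, (1,2):+0/XXOX/..OO
[XXOX/O..O] X move#3: (1,1):+0/XXOX/OX.O*, (1,2):+0/XXOX/O.XO
[XXOX/OX.O] O move#4: (1,2):+0/XXOX/OXOO*
[XXOX/OXOO] end (terminal +0, X#5); searched .XOX/...O to 7

X winning at [.XOX/...O]: False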